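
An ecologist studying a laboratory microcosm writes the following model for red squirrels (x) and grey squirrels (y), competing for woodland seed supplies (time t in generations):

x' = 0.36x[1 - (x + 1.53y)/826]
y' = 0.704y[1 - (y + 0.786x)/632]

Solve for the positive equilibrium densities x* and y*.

x* ≈ 696, y* ≈ 85.1

Setting both brackets to zero gives the nullclines x + 1.53y = 826 and 0.786x + y = 632.
Substituting y = 632 - 0.786x into the first: x(1 - 1.53·0.786) = 826 - 1.53·632.
So x* = -141/-0.203 = 696, and then y* = 632 - 0.786·696 = 85.1.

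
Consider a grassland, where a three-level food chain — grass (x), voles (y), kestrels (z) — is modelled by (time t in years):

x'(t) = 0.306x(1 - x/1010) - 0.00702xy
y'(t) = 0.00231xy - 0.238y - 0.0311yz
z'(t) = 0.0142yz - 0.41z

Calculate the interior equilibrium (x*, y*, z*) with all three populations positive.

x* ≈ 341, y* ≈ 28.9, z* ≈ 17.7

From dz/dt = 0: 0.0142y* = 0.41, so y* = 28.9.
From dx/dt = 0: 0.306(1 - x*/1010) = 0.00702·28.9, giving x* = 1010·(1 - 0.662) = 341.
From dy/dt = 0: 0.00231·341 - 0.238 = 0.0311z*, so z* = 0.55/0.0311 = 17.7.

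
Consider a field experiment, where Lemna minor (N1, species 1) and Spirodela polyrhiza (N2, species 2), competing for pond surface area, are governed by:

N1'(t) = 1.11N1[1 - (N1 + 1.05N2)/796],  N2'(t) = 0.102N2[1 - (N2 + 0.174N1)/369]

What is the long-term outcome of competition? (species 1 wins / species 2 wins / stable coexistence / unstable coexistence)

stable coexistence

Compare the nullcline intercepts: K1/α12 = 796/1.05 = 758 > K2 = 369; K2/α21 = 369/0.174 = 2120 > K1 = 796.
Since both inequalities hold, each species can invade when rare, so the interior equilibrium is stable.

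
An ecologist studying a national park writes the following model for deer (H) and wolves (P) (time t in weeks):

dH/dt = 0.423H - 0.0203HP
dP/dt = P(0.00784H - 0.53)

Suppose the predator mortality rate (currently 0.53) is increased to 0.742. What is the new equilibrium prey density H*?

H* ≈ 94.6

At the interior fixed point, setting dP/dt = 0 with P > 0 fixes H* = (predator death rate)/(HP coefficient) — independent of the other coefficients.
With the change, H* = 0.742/0.00784 = 94.6; it rises from 67.6.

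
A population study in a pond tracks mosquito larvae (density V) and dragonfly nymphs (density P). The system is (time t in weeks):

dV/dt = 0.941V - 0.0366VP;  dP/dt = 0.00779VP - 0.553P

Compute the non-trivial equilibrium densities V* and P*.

Set dP/dt = 0 with P > 0: 0.00779V - 0.553 = 0, so V* = 0.553/0.00779 = 71.
Set dV/dt = 0 with V > 0: 0.941 - 0.0366P = 0, so P* = 0.941/0.0366 = 25.7.

V* ≈ 71, P* ≈ 25.7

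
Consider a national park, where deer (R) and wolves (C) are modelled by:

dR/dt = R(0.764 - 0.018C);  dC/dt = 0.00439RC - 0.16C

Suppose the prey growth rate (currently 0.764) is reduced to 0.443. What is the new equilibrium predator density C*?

C* ≈ 24.6

At the interior fixed point, setting dR/dt = 0 with R > 0 fixes C* = (prey growth rate)/(RC coefficient) — independent of the other coefficients.
With the change, C* = 0.443/0.018 = 24.6; it falls from 42.4.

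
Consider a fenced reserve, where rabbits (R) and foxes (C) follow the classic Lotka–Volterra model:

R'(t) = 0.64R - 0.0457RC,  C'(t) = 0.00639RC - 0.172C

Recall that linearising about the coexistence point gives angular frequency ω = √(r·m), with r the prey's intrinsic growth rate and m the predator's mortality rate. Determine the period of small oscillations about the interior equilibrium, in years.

Here r = 0.64 and m = 0.172, so r·m = 0.11.
ω = √0.11 = 0.332 per year, hence T = 2π/ω ≈ 18.9 years.

T ≈ 18.9 years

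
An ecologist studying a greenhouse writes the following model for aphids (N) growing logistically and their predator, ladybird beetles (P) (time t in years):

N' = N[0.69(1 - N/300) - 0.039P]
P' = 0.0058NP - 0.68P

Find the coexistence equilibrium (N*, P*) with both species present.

N* ≈ 117, P* ≈ 10.8

From dP/dt = 0 with P > 0: 0.0058N* = 0.68, so N* = 117.
Substitute into dN/dt = 0: 0.69(1 - 117/300) = 0.039P*.
The bracket is 0.609, giving P* = 0.42/0.039 = 10.8.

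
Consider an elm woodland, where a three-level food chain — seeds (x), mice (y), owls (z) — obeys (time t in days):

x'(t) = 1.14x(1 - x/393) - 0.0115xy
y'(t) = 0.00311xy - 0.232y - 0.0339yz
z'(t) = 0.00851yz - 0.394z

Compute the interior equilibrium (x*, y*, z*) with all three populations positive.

From dz/dt = 0: 0.00851y* = 0.394, so y* = 46.3.
From dx/dt = 0: 1.14(1 - x*/393) = 0.0115·46.3, giving x* = 393·(1 - 0.467) = 209.
From dy/dt = 0: 0.00311·209 - 0.232 = 0.0339z*, so z* = 0.419/0.0339 = 12.4.

x* ≈ 209, y* ≈ 46.3, z* ≈ 12.4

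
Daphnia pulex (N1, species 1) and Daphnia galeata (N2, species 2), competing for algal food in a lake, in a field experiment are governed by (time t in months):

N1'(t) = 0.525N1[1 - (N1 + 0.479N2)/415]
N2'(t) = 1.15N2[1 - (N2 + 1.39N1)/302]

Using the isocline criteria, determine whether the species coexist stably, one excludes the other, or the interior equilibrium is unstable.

Compare the nullcline intercepts: K1/α12 = 415/0.479 = 866 > K2 = 302; K2/α21 = 302/1.39 = 217 < K1 = 415.
Since the inequalities point opposite ways, species 1 can invade but species 2 cannot.

species 1 excludes species 2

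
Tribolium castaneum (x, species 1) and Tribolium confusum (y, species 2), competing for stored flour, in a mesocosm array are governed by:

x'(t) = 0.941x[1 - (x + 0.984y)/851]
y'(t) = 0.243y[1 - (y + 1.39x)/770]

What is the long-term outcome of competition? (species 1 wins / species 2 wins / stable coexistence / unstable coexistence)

species 1 excludes species 2

Compare the nullcline intercepts: K1/α12 = 851/0.984 = 865 > K2 = 770; K2/α21 = 770/1.39 = 554 < K1 = 851.
Since the inequalities point opposite ways, species 1 can invade but species 2 cannot.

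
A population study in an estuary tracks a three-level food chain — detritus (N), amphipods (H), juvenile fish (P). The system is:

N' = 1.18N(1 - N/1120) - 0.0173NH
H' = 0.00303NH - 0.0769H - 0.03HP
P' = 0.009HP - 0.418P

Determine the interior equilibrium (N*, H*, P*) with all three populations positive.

From dP/dt = 0: 0.009H* = 0.418, so H* = 46.4.
From dN/dt = 0: 1.18(1 - N*/1120) = 0.0173·46.4, giving N* = 1120·(1 - 0.681) = 357.
From dH/dt = 0: 0.00303·357 - 0.0769 = 0.03P*, so P* = 1.01/0.03 = 33.5.

N* ≈ 357, H* ≈ 46.4, P* ≈ 33.5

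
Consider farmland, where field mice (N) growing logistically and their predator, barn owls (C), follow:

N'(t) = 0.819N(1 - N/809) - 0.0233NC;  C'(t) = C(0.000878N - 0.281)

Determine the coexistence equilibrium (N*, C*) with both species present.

From dC/dt = 0 with C > 0: 0.000878N* = 0.281, so N* = 320.
Substitute into dN/dt = 0: 0.819(1 - 320/809) = 0.0233C*.
The bracket is 0.604, giving C* = 0.495/0.0233 = 21.2.

N* ≈ 320, C* ≈ 21.2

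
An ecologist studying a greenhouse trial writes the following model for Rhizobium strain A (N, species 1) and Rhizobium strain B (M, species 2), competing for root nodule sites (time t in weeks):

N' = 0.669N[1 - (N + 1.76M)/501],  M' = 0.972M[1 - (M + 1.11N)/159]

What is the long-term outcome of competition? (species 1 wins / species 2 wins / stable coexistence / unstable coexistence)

Compare the nullcline intercepts: K1/α12 = 501/1.76 = 285 > K2 = 159; K2/α21 = 159/1.11 = 143 < K1 = 501.
Since the inequalities point opposite ways, species 1 can invade but species 2 cannot.

species 1 excludes species 2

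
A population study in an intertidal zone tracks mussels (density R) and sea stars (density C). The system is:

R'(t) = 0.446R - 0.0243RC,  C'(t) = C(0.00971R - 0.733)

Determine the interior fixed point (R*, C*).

R* ≈ 75.5, C* ≈ 18.4

Set dC/dt = 0 with C > 0: 0.00971R - 0.733 = 0, so R* = 0.733/0.00971 = 75.5.
Set dR/dt = 0 with R > 0: 0.446 - 0.0243C = 0, so C* = 0.446/0.0243 = 18.4.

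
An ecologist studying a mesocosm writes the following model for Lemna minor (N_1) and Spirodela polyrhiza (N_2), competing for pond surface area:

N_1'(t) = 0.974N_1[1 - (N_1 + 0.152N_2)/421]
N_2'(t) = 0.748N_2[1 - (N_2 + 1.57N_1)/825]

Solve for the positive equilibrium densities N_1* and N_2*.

Setting both brackets to zero gives the nullclines N_1 + 0.152N_2 = 421 and 1.57N_1 + N_2 = 825.
Substituting N_2 = 825 - 1.57N_1 into the first: N_1(1 - 0.152·1.57) = 421 - 0.152·825.
So N_1* = 296/0.761 = 388, and then N_2* = 825 - 1.57·388 = 215.

N_1* ≈ 388, N_2* ≈ 215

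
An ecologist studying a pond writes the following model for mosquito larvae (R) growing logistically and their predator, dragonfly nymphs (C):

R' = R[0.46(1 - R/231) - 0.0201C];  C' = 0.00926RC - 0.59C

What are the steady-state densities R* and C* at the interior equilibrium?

From dC/dt = 0 with C > 0: 0.00926R* = 0.59, so R* = 63.7.
Substitute into dR/dt = 0: 0.46(1 - 63.7/231) = 0.0201C*.
The bracket is 0.724, giving C* = 0.333/0.0201 = 16.6.

R* ≈ 63.7, C* ≈ 16.6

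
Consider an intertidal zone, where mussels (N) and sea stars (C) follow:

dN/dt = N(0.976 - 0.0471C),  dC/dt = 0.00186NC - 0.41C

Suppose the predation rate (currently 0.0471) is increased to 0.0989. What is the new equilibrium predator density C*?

At the interior fixed point, setting dN/dt = 0 with N > 0 fixes C* = (prey growth rate)/(NC coefficient) — independent of the other coefficients.
With the change, C* = 0.976/0.0989 = 9.87; it falls from 20.7.

C* ≈ 9.87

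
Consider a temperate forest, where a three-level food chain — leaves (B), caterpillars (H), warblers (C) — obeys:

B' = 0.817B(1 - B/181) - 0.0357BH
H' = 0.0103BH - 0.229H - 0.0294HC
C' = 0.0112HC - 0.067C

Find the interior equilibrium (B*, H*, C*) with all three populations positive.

From dC/dt = 0: 0.0112H* = 0.067, so H* = 5.98.
From dB/dt = 0: 0.817(1 - B*/181) = 0.0357·5.98, giving B* = 181·(1 - 0.261) = 134.
From dH/dt = 0: 0.0103·134 - 0.229 = 0.0294C*, so C* = 1.15/0.0294 = 39.

B* ≈ 134, H* ≈ 5.98, C* ≈ 39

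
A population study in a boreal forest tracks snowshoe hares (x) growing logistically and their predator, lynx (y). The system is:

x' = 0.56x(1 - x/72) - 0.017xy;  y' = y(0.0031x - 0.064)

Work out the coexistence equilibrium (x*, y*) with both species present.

x* ≈ 20.6, y* ≈ 23.5

From dy/dt = 0 with y > 0: 0.0031x* = 0.064, so x* = 20.6.
Substitute into dx/dt = 0: 0.56(1 - 20.6/72) = 0.017y*.
The bracket is 0.713, giving y* = 0.399/0.017 = 23.5.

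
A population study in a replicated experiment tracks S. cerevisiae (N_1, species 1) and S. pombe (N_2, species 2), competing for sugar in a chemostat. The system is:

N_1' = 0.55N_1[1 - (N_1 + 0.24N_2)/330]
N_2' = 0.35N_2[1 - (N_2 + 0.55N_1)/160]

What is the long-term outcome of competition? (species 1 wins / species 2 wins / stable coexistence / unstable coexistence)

Compare the nullcline intercepts: K1/α12 = 330/0.24 = 1380 > K2 = 160; K2/α21 = 160/0.55 = 291 < K1 = 330.
Since the inequalities point opposite ways, species 1 can invade but species 2 cannot.

species 1 excludes species 2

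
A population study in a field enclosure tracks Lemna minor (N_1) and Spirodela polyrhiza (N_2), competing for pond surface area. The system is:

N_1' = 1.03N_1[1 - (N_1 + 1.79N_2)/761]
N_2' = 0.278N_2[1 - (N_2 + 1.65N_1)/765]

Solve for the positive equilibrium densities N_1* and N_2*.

Setting both brackets to zero gives the nullclines N_1 + 1.79N_2 = 761 and 1.65N_1 + N_2 = 765.
Substituting N_2 = 765 - 1.65N_1 into the first: N_1(1 - 1.79·1.65) = 761 - 1.79·765.
So N_1* = -608/-1.95 = 311, and then N_2* = 765 - 1.65·311 = 251.

N_1* ≈ 311, N_2* ≈ 251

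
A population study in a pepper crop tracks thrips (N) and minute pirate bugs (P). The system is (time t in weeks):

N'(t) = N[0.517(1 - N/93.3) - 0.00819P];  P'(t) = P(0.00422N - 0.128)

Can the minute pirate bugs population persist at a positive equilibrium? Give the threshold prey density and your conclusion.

Threshold N = 30.3; K > 30.3, so yes, the predator persists.

The predator equation gives dP/dt > 0 only when N > 0.128/0.00422 = 30.3.
Without the predator, N → K = 93.3. Since 93.3 > 30.3, the predator can invade and persist.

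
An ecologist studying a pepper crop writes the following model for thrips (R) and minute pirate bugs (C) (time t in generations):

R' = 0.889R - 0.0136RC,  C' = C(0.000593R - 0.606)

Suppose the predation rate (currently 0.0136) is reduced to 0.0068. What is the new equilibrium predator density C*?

C* ≈ 131

At the interior fixed point, setting dR/dt = 0 with R > 0 fixes C* = (prey growth rate)/(RC coefficient) — independent of the other coefficients.
With the change, C* = 0.889/0.0068 = 131; it rises from 65.4.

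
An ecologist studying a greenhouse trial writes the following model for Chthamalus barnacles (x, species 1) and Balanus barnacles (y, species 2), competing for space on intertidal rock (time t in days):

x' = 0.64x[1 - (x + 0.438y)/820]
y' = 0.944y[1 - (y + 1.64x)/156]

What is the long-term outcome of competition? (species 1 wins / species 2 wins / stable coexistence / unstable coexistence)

Compare the nullcline intercepts: K1/α12 = 820/0.438 = 1870 > K2 = 156; K2/α21 = 156/1.64 = 95.1 < K1 = 820.
Since the inequalities point opposite ways, species 1 can invade but species 2 cannot.

species 1 excludes species 2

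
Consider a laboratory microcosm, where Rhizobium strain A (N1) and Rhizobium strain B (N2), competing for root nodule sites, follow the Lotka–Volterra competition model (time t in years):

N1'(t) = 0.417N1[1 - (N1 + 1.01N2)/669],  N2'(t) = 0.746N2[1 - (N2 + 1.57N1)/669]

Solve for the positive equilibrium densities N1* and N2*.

N1* ≈ 11.4, N2* ≈ 651

Setting both brackets to zero gives the nullclines N1 + 1.01N2 = 669 and 1.57N1 + N2 = 669.
Substituting N2 = 669 - 1.57N1 into the first: N1(1 - 1.01·1.57) = 669 - 1.01·669.
So N1* = -6.69/-0.586 = 11.4, and then N2* = 669 - 1.57·11.4 = 651.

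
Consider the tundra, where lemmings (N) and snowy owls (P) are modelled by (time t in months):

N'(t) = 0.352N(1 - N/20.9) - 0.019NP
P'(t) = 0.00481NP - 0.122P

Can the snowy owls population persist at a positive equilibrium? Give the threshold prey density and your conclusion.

The predator equation gives dP/dt > 0 only when N > 0.122/0.00481 = 25.4.
Without the predator, N → K = 20.9. Since 20.9 < 25.4, the predator cannot invade.

Threshold N = 25.4; K < 25.4, so no, the predator goes extinct.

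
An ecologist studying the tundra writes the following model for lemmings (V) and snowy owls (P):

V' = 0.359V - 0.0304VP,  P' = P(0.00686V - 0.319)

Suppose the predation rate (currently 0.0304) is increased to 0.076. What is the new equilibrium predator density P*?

At the interior fixed point, setting dV/dt = 0 with V > 0 fixes P* = (prey growth rate)/(VP coefficient) — independent of the other coefficients.
With the change, P* = 0.359/0.076 = 4.72; it falls from 11.8.

P* ≈ 4.72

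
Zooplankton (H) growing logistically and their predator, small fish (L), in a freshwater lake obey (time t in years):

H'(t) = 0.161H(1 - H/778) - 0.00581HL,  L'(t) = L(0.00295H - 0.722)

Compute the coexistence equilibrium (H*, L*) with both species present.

H* ≈ 245, L* ≈ 19

From dL/dt = 0 with L > 0: 0.00295H* = 0.722, so H* = 245.
Substitute into dH/dt = 0: 0.161(1 - 245/778) = 0.00581L*.
The bracket is 0.685, giving L* = 0.11/0.00581 = 19.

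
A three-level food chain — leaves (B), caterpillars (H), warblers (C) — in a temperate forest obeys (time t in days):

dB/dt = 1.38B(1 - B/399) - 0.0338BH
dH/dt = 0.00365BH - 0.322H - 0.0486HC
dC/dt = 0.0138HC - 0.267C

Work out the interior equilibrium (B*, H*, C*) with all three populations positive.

From dC/dt = 0: 0.0138H* = 0.267, so H* = 19.3.
From dB/dt = 0: 1.38(1 - B*/399) = 0.0338·19.3, giving B* = 399·(1 - 0.474) = 210.
From dH/dt = 0: 0.00365·210 - 0.322 = 0.0486C*, so C* = 0.444/0.0486 = 9.14.

B* ≈ 210, H* ≈ 19.3, C* ≈ 9.14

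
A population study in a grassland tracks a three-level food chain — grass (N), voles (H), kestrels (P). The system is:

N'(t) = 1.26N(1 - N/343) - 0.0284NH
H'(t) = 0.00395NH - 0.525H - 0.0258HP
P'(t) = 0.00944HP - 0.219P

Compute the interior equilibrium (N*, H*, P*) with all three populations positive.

From dP/dt = 0: 0.00944H* = 0.219, so H* = 23.2.
From dN/dt = 0: 1.26(1 - N*/343) = 0.0284·23.2, giving N* = 343·(1 - 0.523) = 164.
From dH/dt = 0: 0.00395·164 - 0.525 = 0.0258P*, so P* = 0.121/0.0258 = 4.71.

N* ≈ 164, H* ≈ 23.2, P* ≈ 4.71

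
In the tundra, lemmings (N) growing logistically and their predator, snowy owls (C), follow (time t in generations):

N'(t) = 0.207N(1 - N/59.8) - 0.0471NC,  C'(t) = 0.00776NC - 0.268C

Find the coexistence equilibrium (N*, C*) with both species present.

N* ≈ 34.5, C* ≈ 1.86

From dC/dt = 0 with C > 0: 0.00776N* = 0.268, so N* = 34.5.
Substitute into dN/dt = 0: 0.207(1 - 34.5/59.8) = 0.0471C*.
The bracket is 0.422, giving C* = 0.0875/0.0471 = 1.86.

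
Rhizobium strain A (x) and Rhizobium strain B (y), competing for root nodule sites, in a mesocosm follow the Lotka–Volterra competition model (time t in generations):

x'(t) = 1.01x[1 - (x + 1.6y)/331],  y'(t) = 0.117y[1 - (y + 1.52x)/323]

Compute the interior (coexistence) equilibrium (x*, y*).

x* ≈ 130, y* ≈ 126

Setting both brackets to zero gives the nullclines x + 1.6y = 331 and 1.52x + y = 323.
Substituting y = 323 - 1.52x into the first: x(1 - 1.6·1.52) = 331 - 1.6·323.
So x* = -186/-1.43 = 130, and then y* = 323 - 1.52·130 = 126.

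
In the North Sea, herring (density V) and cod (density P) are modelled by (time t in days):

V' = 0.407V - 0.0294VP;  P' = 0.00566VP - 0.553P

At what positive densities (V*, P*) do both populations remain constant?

Set dP/dt = 0 with P > 0: 0.00566V - 0.553 = 0, so V* = 0.553/0.00566 = 97.7.
Set dV/dt = 0 with V > 0: 0.407 - 0.0294P = 0, so P* = 0.407/0.0294 = 13.8.

V* ≈ 97.7, P* ≈ 13.8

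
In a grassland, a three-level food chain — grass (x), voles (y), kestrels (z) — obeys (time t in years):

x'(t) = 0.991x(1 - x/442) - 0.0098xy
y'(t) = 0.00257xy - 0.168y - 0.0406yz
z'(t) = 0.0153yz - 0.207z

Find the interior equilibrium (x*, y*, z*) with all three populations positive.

From dz/dt = 0: 0.0153y* = 0.207, so y* = 13.5.
From dx/dt = 0: 0.991(1 - x*/442) = 0.0098·13.5, giving x* = 442·(1 - 0.134) = 383.
From dy/dt = 0: 0.00257·383 - 0.168 = 0.0406z*, so z* = 0.816/0.0406 = 20.1.

x* ≈ 383, y* ≈ 13.5, z* ≈ 20.1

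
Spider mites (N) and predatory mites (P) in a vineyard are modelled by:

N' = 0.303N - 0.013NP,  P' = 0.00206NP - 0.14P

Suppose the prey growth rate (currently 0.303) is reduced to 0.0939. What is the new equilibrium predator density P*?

P* ≈ 7.22

At the interior fixed point, setting dN/dt = 0 with N > 0 fixes P* = (prey growth rate)/(NP coefficient) — independent of the other coefficients.
With the change, P* = 0.0939/0.013 = 7.22; it falls from 23.3.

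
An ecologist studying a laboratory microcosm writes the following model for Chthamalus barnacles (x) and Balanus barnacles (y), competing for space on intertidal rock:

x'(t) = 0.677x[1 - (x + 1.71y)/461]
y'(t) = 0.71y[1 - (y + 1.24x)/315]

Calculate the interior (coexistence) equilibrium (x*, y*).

Setting both brackets to zero gives the nullclines x + 1.71y = 461 and 1.24x + y = 315.
Substituting y = 315 - 1.24x into the first: x(1 - 1.71·1.24) = 461 - 1.71·315.
So x* = -77.6/-1.12 = 69.3, and then y* = 315 - 1.24·69.3 = 229.

x* ≈ 69.3, y* ≈ 229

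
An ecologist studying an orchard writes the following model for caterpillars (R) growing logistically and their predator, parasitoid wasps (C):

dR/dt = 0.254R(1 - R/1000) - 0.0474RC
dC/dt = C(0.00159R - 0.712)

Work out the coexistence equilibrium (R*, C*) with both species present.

From dC/dt = 0 with C > 0: 0.00159R* = 0.712, so R* = 448.
Substitute into dR/dt = 0: 0.254(1 - 448/1000) = 0.0474C*.
The bracket is 0.552, giving C* = 0.14/0.0474 = 2.96.

R* ≈ 448, C* ≈ 2.96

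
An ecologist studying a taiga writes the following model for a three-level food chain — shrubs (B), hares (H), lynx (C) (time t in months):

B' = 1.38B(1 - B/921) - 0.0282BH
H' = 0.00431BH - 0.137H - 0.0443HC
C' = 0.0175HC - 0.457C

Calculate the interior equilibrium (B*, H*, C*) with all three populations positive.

From dC/dt = 0: 0.0175H* = 0.457, so H* = 26.1.
From dB/dt = 0: 1.38(1 - B*/921) = 0.0282·26.1, giving B* = 921·(1 - 0.534) = 430.
From dH/dt = 0: 0.00431·430 - 0.137 = 0.0443C*, so C* = 1.71/0.0443 = 38.7.

B* ≈ 430, H* ≈ 26.1, C* ≈ 38.7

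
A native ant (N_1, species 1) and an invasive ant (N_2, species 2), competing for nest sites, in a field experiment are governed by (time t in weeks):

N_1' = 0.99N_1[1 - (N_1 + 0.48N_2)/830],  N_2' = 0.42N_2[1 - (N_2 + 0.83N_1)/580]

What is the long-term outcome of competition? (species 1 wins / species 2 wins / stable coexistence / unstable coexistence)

species 1 excludes species 2

Compare the nullcline intercepts: K1/α12 = 830/0.48 = 1730 > K2 = 580; K2/α21 = 580/0.83 = 699 < K1 = 830.
Since the inequalities point opposite ways, species 1 can invade but species 2 cannot.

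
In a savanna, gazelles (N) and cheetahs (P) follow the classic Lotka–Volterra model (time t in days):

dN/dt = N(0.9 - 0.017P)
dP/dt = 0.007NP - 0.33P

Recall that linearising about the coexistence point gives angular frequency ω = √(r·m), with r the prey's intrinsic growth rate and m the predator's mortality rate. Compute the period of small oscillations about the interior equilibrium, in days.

T ≈ 11.5 days

Here r = 0.9 and m = 0.33, so r·m = 0.297.
ω = √0.297 = 0.545 per day, hence T = 2π/ω ≈ 11.5 days.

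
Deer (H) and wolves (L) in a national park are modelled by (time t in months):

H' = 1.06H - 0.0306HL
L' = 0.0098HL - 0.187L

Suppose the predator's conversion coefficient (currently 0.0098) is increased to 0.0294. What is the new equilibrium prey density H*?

H* ≈ 6.36

At the interior fixed point, setting dL/dt = 0 with L > 0 fixes H* = (predator death rate)/(HL coefficient) — independent of the other coefficients.
With the change, H* = 0.187/0.0294 = 6.36; it falls from 19.1.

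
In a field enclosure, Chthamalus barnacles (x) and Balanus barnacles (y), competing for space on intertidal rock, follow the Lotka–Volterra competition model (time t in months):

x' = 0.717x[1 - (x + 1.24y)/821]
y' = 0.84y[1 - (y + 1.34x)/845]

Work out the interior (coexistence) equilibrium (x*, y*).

Setting both brackets to zero gives the nullclines x + 1.24y = 821 and 1.34x + y = 845.
Substituting y = 845 - 1.34x into the first: x(1 - 1.24·1.34) = 821 - 1.24·845.
So x* = -227/-0.662 = 343, and then y* = 845 - 1.34·343 = 386.

x* ≈ 343, y* ≈ 386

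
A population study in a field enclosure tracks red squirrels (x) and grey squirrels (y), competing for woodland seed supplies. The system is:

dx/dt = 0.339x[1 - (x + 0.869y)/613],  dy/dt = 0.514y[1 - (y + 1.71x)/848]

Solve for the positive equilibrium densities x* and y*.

Setting both brackets to zero gives the nullclines x + 0.869y = 613 and 1.71x + y = 848.
Substituting y = 848 - 1.71x into the first: x(1 - 0.869·1.71) = 613 - 0.869·848.
So x* = -124/-0.486 = 255, and then y* = 848 - 1.71·255 = 412.

x* ≈ 255, y* ≈ 412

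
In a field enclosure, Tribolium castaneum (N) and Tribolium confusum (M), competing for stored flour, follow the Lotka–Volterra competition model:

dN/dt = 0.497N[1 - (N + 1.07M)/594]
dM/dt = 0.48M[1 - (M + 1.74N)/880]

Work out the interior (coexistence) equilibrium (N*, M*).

N* ≈ 403, M* ≈ 178

Setting both brackets to zero gives the nullclines N + 1.07M = 594 and 1.74N + M = 880.
Substituting M = 880 - 1.74N into the first: N(1 - 1.07·1.74) = 594 - 1.07·880.
So N* = -348/-0.862 = 403, and then M* = 880 - 1.74·403 = 178.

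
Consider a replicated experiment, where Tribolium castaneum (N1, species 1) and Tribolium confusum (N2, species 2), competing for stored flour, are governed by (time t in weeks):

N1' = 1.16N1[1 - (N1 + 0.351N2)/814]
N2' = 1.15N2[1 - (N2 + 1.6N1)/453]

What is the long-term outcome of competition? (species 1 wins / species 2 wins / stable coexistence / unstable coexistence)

Compare the nullcline intercepts: K1/α12 = 814/0.351 = 2320 > K2 = 453; K2/α21 = 453/1.6 = 283 < K1 = 814.
Since the inequalities point opposite ways, species 1 can invade but species 2 cannot.

species 1 excludes species 2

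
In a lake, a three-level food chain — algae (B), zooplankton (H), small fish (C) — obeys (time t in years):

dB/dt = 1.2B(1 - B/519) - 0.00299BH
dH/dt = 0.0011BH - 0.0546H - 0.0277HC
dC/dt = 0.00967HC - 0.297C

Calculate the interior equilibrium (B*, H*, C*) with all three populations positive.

B* ≈ 479, H* ≈ 30.7, C* ≈ 17.1

From dC/dt = 0: 0.00967H* = 0.297, so H* = 30.7.
From dB/dt = 0: 1.2(1 - B*/519) = 0.00299·30.7, giving B* = 519·(1 - 0.0765) = 479.
From dH/dt = 0: 0.0011·479 - 0.0546 = 0.0277C*, so C* = 0.473/0.0277 = 17.1.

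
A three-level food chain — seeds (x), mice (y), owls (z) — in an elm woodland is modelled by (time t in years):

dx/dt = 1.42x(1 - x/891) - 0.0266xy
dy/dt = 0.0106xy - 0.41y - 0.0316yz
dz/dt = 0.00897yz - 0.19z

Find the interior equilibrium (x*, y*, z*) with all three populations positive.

x* ≈ 537, y* ≈ 21.2, z* ≈ 167

From dz/dt = 0: 0.00897y* = 0.19, so y* = 21.2.
From dx/dt = 0: 1.42(1 - x*/891) = 0.0266·21.2, giving x* = 891·(1 - 0.397) = 537.
From dy/dt = 0: 0.0106·537 - 0.41 = 0.0316z*, so z* = 5.29/0.0316 = 167.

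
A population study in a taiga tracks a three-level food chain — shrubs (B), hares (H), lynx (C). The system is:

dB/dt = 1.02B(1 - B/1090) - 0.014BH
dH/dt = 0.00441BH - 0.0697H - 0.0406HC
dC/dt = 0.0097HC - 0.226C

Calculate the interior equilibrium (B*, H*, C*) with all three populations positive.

From dC/dt = 0: 0.0097H* = 0.226, so H* = 23.3.
From dB/dt = 0: 1.02(1 - B*/1090) = 0.014·23.3, giving B* = 1090·(1 - 0.32) = 741.
From dH/dt = 0: 0.00441·741 - 0.0697 = 0.0406C*, so C* = 3.2/0.0406 = 78.8.

B* ≈ 741, H* ≈ 23.3, C* ≈ 78.8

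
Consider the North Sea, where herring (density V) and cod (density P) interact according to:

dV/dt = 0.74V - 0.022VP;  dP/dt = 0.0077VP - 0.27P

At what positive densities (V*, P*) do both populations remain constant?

Set dP/dt = 0 with P > 0: 0.0077V - 0.27 = 0, so V* = 0.27/0.0077 = 35.1.
Set dV/dt = 0 with V > 0: 0.74 - 0.022P = 0, so P* = 0.74/0.022 = 33.6.

V* ≈ 35.1, P* ≈ 33.6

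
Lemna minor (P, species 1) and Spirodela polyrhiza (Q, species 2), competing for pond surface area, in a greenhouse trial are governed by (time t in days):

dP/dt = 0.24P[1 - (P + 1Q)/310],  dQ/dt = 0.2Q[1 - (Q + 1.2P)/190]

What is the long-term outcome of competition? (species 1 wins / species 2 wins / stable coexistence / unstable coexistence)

Compare the nullcline intercepts: K1/α12 = 310/1 = 310 > K2 = 190; K2/α21 = 190/1.2 = 158 < K1 = 310.
Since the inequalities point opposite ways, species 1 can invade but species 2 cannot.

species 1 excludes species 2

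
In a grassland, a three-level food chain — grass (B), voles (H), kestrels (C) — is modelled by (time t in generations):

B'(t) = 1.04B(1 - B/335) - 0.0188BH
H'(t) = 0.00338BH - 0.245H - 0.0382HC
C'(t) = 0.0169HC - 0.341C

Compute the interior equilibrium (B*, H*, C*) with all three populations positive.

From dC/dt = 0: 0.0169H* = 0.341, so H* = 20.2.
From dB/dt = 0: 1.04(1 - B*/335) = 0.0188·20.2, giving B* = 335·(1 - 0.365) = 213.
From dH/dt = 0: 0.00338·213 - 0.245 = 0.0382C*, so C* = 0.474/0.0382 = 12.4.

B* ≈ 213, H* ≈ 20.2, C* ≈ 12.4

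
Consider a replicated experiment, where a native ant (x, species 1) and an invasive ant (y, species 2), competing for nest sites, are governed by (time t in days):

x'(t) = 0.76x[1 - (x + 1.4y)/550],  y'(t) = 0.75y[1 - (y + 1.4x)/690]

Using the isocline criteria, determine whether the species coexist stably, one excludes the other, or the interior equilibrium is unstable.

Compare the nullcline intercepts: K1/α12 = 550/1.4 = 393 < K2 = 690; K2/α21 = 690/1.4 = 493 < K1 = 550.
Since both are reversed, neither can invade when rare; the interior point is a saddle.

unstable coexistence (outcome depends on initial conditions)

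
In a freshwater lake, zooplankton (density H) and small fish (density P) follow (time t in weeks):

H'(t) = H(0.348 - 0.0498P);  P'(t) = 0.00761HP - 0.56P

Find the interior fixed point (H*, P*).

Set dP/dt = 0 with P > 0: 0.00761H - 0.56 = 0, so H* = 0.56/0.00761 = 73.6.
Set dH/dt = 0 with H > 0: 0.348 - 0.0498P = 0, so P* = 0.348/0.0498 = 6.99.

H* ≈ 73.6, P* ≈ 6.99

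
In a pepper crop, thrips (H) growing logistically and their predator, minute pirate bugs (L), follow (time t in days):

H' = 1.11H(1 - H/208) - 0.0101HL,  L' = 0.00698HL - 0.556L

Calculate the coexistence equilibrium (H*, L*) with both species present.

H* ≈ 79.7, L* ≈ 67.8

From dL/dt = 0 with L > 0: 0.00698H* = 0.556, so H* = 79.7.
Substitute into dH/dt = 0: 1.11(1 - 79.7/208) = 0.0101L*.
The bracket is 0.617, giving L* = 0.685/0.0101 = 67.8.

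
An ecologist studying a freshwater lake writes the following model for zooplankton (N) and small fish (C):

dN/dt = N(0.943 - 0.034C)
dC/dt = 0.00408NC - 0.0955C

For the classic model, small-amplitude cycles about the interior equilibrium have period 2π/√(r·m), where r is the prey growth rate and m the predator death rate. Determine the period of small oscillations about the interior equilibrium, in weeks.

Here r = 0.943 and m = 0.0955, so r·m = 0.0901.
ω = √0.0901 = 0.3 per week, hence T = 2π/ω ≈ 20.9 weeks.

T ≈ 20.9 weeks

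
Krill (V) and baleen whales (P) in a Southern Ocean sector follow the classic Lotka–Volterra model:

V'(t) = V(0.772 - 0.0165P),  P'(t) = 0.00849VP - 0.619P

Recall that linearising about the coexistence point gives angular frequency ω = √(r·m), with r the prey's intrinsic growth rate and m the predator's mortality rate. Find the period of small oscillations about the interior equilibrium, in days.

Here r = 0.772 and m = 0.619, so r·m = 0.478.
ω = √0.478 = 0.691 per day, hence T = 2π/ω ≈ 9.09 days.

T ≈ 9.09 days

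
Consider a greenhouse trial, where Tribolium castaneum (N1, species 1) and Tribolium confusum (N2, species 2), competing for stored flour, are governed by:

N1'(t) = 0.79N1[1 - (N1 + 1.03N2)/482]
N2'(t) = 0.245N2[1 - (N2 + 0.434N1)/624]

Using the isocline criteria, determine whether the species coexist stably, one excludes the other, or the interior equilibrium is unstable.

Compare the nullcline intercepts: K1/α12 = 482/1.03 = 468 < K2 = 624; K2/α21 = 624/0.434 = 1440 > K1 = 482.
Since the inequalities point opposite ways, species 2 can invade but species 1 cannot.

species 2 excludes species 1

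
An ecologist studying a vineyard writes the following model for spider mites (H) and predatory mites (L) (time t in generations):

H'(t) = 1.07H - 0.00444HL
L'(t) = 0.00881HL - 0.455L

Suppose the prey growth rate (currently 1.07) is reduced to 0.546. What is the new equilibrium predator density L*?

L* ≈ 123

At the interior fixed point, setting dH/dt = 0 with H > 0 fixes L* = (prey growth rate)/(HL coefficient) — independent of the other coefficients.
With the change, L* = 0.546/0.00444 = 123; it falls from 241.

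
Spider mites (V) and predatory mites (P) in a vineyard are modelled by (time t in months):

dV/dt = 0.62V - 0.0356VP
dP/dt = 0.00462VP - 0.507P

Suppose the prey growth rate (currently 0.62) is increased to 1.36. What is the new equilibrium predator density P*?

P* ≈ 38.2

At the interior fixed point, setting dV/dt = 0 with V > 0 fixes P* = (prey growth rate)/(VP coefficient) — independent of the other coefficients.
With the change, P* = 1.36/0.0356 = 38.2; it rises from 17.4.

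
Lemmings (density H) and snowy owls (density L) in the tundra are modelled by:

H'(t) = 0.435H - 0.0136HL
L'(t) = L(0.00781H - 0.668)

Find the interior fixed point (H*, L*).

H* ≈ 85.5, L* ≈ 32

Set dL/dt = 0 with L > 0: 0.00781H - 0.668 = 0, so H* = 0.668/0.00781 = 85.5.
Set dH/dt = 0 with H > 0: 0.435 - 0.0136L = 0, so L* = 0.435/0.0136 = 32.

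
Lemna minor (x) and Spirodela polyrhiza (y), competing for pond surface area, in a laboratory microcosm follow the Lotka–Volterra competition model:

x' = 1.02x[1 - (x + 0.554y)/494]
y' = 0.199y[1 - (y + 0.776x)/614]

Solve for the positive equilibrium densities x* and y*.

x* ≈ 270, y* ≈ 405

Setting both brackets to zero gives the nullclines x + 0.554y = 494 and 0.776x + y = 614.
Substituting y = 614 - 0.776x into the first: x(1 - 0.554·0.776) = 494 - 0.554·614.
So x* = 154/0.57 = 270, and then y* = 614 - 0.776·270 = 405.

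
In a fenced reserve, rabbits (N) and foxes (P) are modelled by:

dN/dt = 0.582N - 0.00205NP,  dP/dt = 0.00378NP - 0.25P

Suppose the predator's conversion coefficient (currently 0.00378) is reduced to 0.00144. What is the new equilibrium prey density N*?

N* ≈ 174

At the interior fixed point, setting dP/dt = 0 with P > 0 fixes N* = (predator death rate)/(NP coefficient) — independent of the other coefficients.
With the change, N* = 0.25/0.00144 = 174; it rises from 66.1.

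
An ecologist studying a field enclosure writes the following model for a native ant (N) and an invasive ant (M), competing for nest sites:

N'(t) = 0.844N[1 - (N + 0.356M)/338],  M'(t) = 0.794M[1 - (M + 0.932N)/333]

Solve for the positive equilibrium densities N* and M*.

N* ≈ 328, M* ≈ 26.9

Setting both brackets to zero gives the nullclines N + 0.356M = 338 and 0.932N + M = 333.
Substituting M = 333 - 0.932N into the first: N(1 - 0.356·0.932) = 338 - 0.356·333.
So N* = 219/0.668 = 328, and then M* = 333 - 0.932·328 = 26.9.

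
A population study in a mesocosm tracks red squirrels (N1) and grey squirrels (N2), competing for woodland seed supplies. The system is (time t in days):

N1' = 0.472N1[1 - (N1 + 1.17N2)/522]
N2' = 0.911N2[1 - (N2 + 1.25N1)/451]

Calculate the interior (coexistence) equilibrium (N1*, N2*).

Setting both brackets to zero gives the nullclines N1 + 1.17N2 = 522 and 1.25N1 + N2 = 451.
Substituting N2 = 451 - 1.25N1 into the first: N1(1 - 1.17·1.25) = 522 - 1.17·451.
So N1* = -5.67/-0.462 = 12.3, and then N2* = 451 - 1.25·12.3 = 436.

N1* ≈ 12.3, N2* ≈ 436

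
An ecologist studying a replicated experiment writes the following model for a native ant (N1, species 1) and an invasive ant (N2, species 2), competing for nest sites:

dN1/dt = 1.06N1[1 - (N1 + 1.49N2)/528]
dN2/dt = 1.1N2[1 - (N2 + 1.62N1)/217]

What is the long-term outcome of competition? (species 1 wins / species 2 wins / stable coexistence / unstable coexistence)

Compare the nullcline intercepts: K1/α12 = 528/1.49 = 354 > K2 = 217; K2/α21 = 217/1.62 = 134 < K1 = 528.
Since the inequalities point opposite ways, species 1 can invade but species 2 cannot.

species 1 excludes species 2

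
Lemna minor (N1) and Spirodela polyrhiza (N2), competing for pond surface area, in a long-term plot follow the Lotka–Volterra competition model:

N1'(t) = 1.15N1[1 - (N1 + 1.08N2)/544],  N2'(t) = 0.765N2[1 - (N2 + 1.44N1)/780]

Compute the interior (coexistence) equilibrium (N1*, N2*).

N1* ≈ 537, N2* ≈ 6.05

Setting both brackets to zero gives the nullclines N1 + 1.08N2 = 544 and 1.44N1 + N2 = 780.
Substituting N2 = 780 - 1.44N1 into the first: N1(1 - 1.08·1.44) = 544 - 1.08·780.
So N1* = -298/-0.555 = 537, and then N2* = 780 - 1.44·537 = 6.05.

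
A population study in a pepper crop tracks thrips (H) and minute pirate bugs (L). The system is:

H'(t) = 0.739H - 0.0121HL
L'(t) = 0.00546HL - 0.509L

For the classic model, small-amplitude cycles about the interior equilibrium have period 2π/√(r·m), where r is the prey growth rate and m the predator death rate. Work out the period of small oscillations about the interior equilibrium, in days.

Here r = 0.739 and m = 0.509, so r·m = 0.376.
ω = √0.376 = 0.613 per day, hence T = 2π/ω ≈ 10.2 days.

T ≈ 10.2 days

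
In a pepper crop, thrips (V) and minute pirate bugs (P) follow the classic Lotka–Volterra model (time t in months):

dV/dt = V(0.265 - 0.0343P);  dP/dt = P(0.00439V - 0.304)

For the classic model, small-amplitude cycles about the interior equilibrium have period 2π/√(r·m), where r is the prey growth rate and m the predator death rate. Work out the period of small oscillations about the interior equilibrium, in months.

Here r = 0.265 and m = 0.304, so r·m = 0.0806.
ω = √0.0806 = 0.284 per month, hence T = 2π/ω ≈ 22.1 months.

T ≈ 22.1 months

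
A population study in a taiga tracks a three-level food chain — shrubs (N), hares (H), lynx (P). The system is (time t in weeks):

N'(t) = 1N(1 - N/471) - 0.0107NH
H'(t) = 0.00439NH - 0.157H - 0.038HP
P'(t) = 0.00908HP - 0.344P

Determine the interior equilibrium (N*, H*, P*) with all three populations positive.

From dP/dt = 0: 0.00908H* = 0.344, so H* = 37.9.
From dN/dt = 0: 1(1 - N*/471) = 0.0107·37.9, giving N* = 471·(1 - 0.405) = 280.
From dH/dt = 0: 0.00439·280 - 0.157 = 0.038P*, so P* = 1.07/0.038 = 28.2.

N* ≈ 280, H* ≈ 37.9, P* ≈ 28.2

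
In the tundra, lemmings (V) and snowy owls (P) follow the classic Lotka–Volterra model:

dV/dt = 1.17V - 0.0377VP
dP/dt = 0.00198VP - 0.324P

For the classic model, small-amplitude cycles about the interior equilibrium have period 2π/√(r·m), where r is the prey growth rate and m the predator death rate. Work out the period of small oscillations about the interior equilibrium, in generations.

T ≈ 10.2 generations

Here r = 1.17 and m = 0.324, so r·m = 0.379.
ω = √0.379 = 0.616 per generation, hence T = 2π/ω ≈ 10.2 generations.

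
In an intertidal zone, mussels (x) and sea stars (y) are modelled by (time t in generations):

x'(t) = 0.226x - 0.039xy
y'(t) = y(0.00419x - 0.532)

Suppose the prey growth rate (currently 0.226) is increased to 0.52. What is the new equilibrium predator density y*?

At the interior fixed point, setting dx/dt = 0 with x > 0 fixes y* = (prey growth rate)/(xy coefficient) — independent of the other coefficients.
With the change, y* = 0.52/0.039 = 13.3; it rises from 5.79.

y* ≈ 13.3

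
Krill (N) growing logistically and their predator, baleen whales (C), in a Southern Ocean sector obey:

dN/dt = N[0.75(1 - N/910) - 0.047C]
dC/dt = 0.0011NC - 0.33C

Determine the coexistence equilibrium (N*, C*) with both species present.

N* ≈ 300, C* ≈ 10.7

From dC/dt = 0 with C > 0: 0.0011N* = 0.33, so N* = 300.
Substitute into dN/dt = 0: 0.75(1 - 300/910) = 0.047C*.
The bracket is 0.67, giving C* = 0.503/0.047 = 10.7.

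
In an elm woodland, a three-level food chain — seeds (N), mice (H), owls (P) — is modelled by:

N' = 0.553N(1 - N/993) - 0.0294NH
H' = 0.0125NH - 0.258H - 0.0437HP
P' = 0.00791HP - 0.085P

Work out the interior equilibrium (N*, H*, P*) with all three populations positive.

From dP/dt = 0: 0.00791H* = 0.085, so H* = 10.7.
From dN/dt = 0: 0.553(1 - N*/993) = 0.0294·10.7, giving N* = 993·(1 - 0.571) = 426.
From dH/dt = 0: 0.0125·426 - 0.258 = 0.0437P*, so P* = 5.06/0.0437 = 116.

N* ≈ 426, H* ≈ 10.7, P* ≈ 116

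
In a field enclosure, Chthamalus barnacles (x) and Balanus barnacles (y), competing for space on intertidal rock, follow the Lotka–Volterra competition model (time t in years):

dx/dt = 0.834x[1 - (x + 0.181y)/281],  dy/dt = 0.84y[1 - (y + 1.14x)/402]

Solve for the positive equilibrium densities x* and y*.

Setting both brackets to zero gives the nullclines x + 0.181y = 281 and 1.14x + y = 402.
Substituting y = 402 - 1.14x into the first: x(1 - 0.181·1.14) = 281 - 0.181·402.
So x* = 208/0.794 = 262, and then y* = 402 - 1.14·262 = 103.

x* ≈ 262, y* ≈ 103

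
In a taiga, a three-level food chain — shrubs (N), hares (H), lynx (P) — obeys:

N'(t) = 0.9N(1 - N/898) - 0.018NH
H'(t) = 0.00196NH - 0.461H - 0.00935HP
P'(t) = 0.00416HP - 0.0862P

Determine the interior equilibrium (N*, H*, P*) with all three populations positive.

From dP/dt = 0: 0.00416H* = 0.0862, so H* = 20.7.
From dN/dt = 0: 0.9(1 - N*/898) = 0.018·20.7, giving N* = 898·(1 - 0.414) = 526.
From dH/dt = 0: 0.00196·526 - 0.461 = 0.00935P*, so P* = 0.57/0.00935 = 60.9.

N* ≈ 526, H* ≈ 20.7, P* ≈ 60.9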